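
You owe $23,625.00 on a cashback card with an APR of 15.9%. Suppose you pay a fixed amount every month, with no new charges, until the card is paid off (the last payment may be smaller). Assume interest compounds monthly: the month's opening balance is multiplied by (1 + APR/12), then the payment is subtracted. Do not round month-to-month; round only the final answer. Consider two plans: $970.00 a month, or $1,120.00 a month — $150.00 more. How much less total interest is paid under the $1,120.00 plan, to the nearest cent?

$824.02

Monthly rate r = 15.9%/12 = 1.325% = 0.01325.
At $970.00/mo: n = ⌈−ln(1 − rB₀/P)/ln(1+r)⌉ = 30 payments (last $586.12); total interest = total paid − $23,625.00 = $5,091.12.
At $1,120.00/mo: 25 payments (last $1,012.10); total interest $4,267.10.
Interest saved = $5,091.12 − $4,267.10 = $824.02.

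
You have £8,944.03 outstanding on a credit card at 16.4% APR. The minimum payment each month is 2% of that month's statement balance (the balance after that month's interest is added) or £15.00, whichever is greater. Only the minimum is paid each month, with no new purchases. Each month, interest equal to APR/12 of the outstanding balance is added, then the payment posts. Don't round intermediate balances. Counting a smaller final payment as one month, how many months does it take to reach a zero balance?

459 months

Monthly rate r = 16.4%/12 = 1.36667% = 0.0136667.
While 2% of the post-interest balance exceeds £15.00, each month B ← (B·(1+r))·(1 − 0.02), i.e. B shrinks by the factor (1+r)·0.98 = 0.99339.
This holds for months 1–376. Entering month 377 the balance is £739.81; 2% of the post-interest balance is now below £15.00, so the flat £15.00 minimum applies from here.
From month 377 a fixed £15.00 at rate r clears £739.81 in 83 more payments. Total: 376 + 83 = 459 months.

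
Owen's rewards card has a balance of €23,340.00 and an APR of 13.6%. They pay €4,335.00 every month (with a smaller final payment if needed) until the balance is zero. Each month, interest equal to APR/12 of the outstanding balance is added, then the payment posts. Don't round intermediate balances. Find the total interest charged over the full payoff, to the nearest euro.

Monthly rate r = 13.6%/12 = 1.13333% = 0.0113333.
Payoff takes n = ⌈−ln(1 − rB₀/P)/ln(1+r)⌉ = ⌈5.587⌉ = 6 payments; the last is €2,549.59.
Total paid = 5·€4,335.00 + €2,549.59 = €24,224.59.
Total interest = total paid − principal = €24,224.59 − €23,340.00 = €884.59.

€885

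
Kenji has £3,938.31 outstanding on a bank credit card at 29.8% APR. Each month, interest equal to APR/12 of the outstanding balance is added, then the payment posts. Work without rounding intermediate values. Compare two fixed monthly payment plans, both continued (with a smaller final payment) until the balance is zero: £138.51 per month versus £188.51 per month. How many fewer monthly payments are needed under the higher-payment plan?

20 fewer payments

Monthly rate r = 29.8%/12 = 2.48333% = 0.0248333.
At £138.51/mo: n = ⌈−ln(1 − rB₀/P)/ln(1+r)⌉ = 50 payments (last £127.36); total interest = total paid − £3,938.31 = £2,976.04.
At £188.51/mo: 30 payments (last £155.03); total interest £1,683.51.
Payments saved = 50 − 30 = 20.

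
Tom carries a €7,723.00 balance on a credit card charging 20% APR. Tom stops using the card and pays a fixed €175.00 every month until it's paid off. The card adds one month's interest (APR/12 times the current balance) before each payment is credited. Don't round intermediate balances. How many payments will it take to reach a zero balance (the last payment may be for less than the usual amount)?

81 months

Monthly rate r = 20%/12 = 1.66667% = 0.0166667.
Recurrence: B ← B·(1+r) − €175.00.
Month 1: interest €128.72; balance after payment €7,676.72.
Month 2: interest €127.95; balance after payment €7,629.66.
Closed form: n = −ln(1 − rB₀/P)/ln(1+r) = −ln(0.26448)/ln(1.01667) ≈ 80.463, so the balance reaches zero during payment 81.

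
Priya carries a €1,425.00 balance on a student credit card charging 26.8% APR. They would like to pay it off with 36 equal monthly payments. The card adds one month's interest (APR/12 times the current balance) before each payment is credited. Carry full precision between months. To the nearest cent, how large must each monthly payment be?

Monthly rate r = 26.8%/12 = 2.23333% = 0.0223333.
Level-payment amortization: P = B₀·r / (1 − (1+r)^(−n)) = 1425.00·0.0223333 / (1 − 1.02233^(−36)).
Denominator 1 − (1+r)^(−36) = 0.548488065.
P = 31.825 / 0.548488065 ≈ 58.02.

€58.02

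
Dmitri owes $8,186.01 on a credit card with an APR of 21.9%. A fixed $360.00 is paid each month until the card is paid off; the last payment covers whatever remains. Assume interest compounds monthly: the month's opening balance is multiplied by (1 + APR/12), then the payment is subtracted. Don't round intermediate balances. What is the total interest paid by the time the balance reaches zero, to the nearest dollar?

$2,486

Monthly rate r = 21.9%/12 = 1.825% = 0.01825.
Payoff takes n = ⌈−ln(1 − rB₀/P)/ln(1+r)⌉ = ⌈29.644⌉ = 30 payments; the last is $232.44.
Total paid = 29·$360.00 + $232.44 = $10,672.44.
Total interest = total paid − principal = $10,672.44 − $8,186.01 = $2,486.43.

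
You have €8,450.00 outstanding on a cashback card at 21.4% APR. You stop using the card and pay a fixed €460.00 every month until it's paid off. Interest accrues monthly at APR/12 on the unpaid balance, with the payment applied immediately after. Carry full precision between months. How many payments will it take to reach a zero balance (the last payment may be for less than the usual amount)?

Monthly rate r = 21.4%/12 = 1.78333% = 0.0178333.
Recurrence: B ← B·(1+r) − €460.00.
Month 1: interest €150.69; balance after payment €8,140.69.
Month 2: interest €145.18; balance after payment €7,825.87.
Closed form: n = −ln(1 − rB₀/P)/ln(1+r) = −ln(0.67241)/ln(1.01783) ≈ 22.453, so the balance reaches zero during payment 23.

23 months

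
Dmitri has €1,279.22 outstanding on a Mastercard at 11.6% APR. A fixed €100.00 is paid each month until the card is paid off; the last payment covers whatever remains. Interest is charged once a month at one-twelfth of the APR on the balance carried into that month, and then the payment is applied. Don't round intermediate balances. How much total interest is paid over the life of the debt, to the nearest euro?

€93

Monthly rate r = 11.6%/12 = 0.966667% = 0.00966667.
Payoff takes n = ⌈−ln(1 − rB₀/P)/ln(1+r)⌉ = ⌈13.721⌉ = 14 payments; the last is €72.19.
Total paid = 13·€100.00 + €72.19 = €1,372.19.
Total interest = total paid − principal = €1,372.19 − €1,279.22 = €92.97.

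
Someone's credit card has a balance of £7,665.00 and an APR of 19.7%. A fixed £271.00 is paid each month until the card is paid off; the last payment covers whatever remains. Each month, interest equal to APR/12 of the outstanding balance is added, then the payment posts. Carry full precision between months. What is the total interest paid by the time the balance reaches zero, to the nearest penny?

Monthly rate r = 19.7%/12 = 1.64167% = 0.0164167.
Payoff takes n = ⌈−ln(1 − rB₀/P)/ln(1+r)⌉ = ⌈38.336⌉ = 39 payments; the last is £91.55.
Total paid = 38·£271.00 + £91.55 = £10,389.55.
Total interest = total paid − principal = £10,389.55 − £7,665.00 = £2,724.55.

£2,724.55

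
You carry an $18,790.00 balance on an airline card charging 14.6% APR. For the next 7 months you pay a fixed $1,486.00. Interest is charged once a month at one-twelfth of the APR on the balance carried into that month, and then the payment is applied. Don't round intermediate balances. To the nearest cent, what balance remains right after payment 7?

Monthly rate r = 14.6%/12 = 1.21667% = 0.0121667.
Each month: B ← B·(1+r) − $1,486.00.
Month 1: interest $228.61; balance after payment $17,532.61.
Month 2: interest $213.31; balance after payment $16,259.93.
Month 3: interest $197.83; balance after payment $14,971.75.
Month 4: interest $182.16; balance after payment $13,667.91.
Month 5: interest $166.29; balance after payment $12,348.20.
Month 6: interest $150.24; balance after payment $11,012.44.
Month 7: interest $133.98; balance after payment $9,660.42.

$9,660.42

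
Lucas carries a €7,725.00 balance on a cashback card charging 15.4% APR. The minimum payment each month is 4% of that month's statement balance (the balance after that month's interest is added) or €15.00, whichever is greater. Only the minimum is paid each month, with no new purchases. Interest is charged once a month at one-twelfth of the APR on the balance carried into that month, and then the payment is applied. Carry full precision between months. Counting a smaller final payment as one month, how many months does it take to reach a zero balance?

139 months

Monthly rate r = 15.4%/12 = 1.28333% = 0.0128333.
While 4% of the post-interest balance exceeds €15.00, each month B ← (B·(1+r))·(1 − 0.04), i.e. B shrinks by the factor (1+r)·0.96 = 0.97232.
This holds for months 1–109. Entering month 110 the balance is €362.33; 4% of the post-interest balance is now below €15.00, so the flat €15.00 minimum applies from here.
From month 110 a fixed €15.00 at rate r clears €362.33 in 30 more payments. Total: 109 + 30 = 139 months.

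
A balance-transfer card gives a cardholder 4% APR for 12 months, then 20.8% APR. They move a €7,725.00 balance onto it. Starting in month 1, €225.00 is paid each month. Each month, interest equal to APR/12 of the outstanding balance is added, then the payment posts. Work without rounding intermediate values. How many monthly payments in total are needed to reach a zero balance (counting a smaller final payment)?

Promo months 1–12 at r₀ = 4%/12 = 0.00333333; months 13+ at r₁ = 20.8%/12 = 0.0173333.
After month 12: iterate B ← B·(1+r₀) − €225.00 for 12 months → €5,289.67.
Then at r₁ with €225.00/mo: n₂ = −ln(1 − r₁·B/P)/ln(1+r₁) ≈ 30.46 → 31 more payments.

43 payments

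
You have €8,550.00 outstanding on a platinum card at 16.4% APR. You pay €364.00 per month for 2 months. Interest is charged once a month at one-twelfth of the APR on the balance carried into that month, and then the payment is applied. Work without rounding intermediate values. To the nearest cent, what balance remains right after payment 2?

Monthly rate r = 16.4%/12 = 1.36667% = 0.0136667.
Each month: B ← B·(1+r) − €364.00.
Month 1: interest €116.85; balance after payment €8,302.85.
Month 2: interest €113.47; balance after payment €8,052.32.

€8,052.32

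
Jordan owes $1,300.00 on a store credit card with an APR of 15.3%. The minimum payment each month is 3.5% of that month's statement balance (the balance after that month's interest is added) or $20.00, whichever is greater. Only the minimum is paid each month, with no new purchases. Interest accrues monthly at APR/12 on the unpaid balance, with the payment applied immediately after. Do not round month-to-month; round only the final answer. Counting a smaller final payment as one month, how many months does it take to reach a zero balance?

72 months

Monthly rate r = 15.3%/12 = 1.275% = 0.01275.
While 3.5% of the post-interest balance exceeds $20.00, each month B ← (B·(1+r))·(1 − 0.035), i.e. B shrinks by the factor (1+r)·0.965 = 0.9773.
This holds for months 1–37. Entering month 38 the balance is $555.95; 3.5% of the post-interest balance is now below $20.00, so the flat $20.00 minimum applies from here.
From month 38 a fixed $20.00 at rate r clears $555.95 in 35 more payments. Total: 37 + 35 = 72 months.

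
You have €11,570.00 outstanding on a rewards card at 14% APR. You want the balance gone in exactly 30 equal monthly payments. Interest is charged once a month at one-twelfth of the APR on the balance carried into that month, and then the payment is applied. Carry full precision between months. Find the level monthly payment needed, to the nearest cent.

Monthly rate r = 14%/12 = 1.16667% = 0.0116667.
Level-payment amortization: P = B₀·r / (1 − (1+r)^(−n)) = 11570.00·0.0116667 / (1 − 1.01167^(−30)).
Denominator 1 − (1+r)^(−30) = 0.293882818.
P = 134.983 / 0.293882818 ≈ 459.31.

€459.31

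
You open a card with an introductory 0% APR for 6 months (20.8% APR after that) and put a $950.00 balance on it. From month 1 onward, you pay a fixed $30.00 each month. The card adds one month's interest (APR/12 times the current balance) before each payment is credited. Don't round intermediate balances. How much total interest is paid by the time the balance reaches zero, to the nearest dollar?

Promo months 1–6 at r₀ = 0%/12 = 0; months 7+ at r₁ = 20.8%/12 = 0.0173333.
After month 6 (no interest yet): B = $950.00 − 6·$30.00 = $770.00.
Then at r₁ with $30.00/mo: n₂ = −ln(1 − r₁·B/P)/ln(1+r₁) ≈ 34.25 → 35 more payments.
Total paid = 40·$30.00 + $7.56 = $1,207.56; interest = $1,207.56 − $950.00 = $257.56.

$258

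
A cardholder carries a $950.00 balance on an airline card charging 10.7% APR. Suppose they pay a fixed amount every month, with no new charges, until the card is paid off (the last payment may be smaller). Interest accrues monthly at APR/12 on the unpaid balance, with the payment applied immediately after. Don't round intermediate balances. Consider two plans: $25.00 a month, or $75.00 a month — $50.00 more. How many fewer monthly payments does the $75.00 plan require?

33 fewer payments

Monthly rate r = 10.7%/12 = 0.891667% = 0.00891667.
At $25.00/mo: n = ⌈−ln(1 − rB₀/P)/ln(1+r)⌉ = 47 payments (last $15.24); total interest = total paid − $950.00 = $215.24.
At $75.00/mo: 14 payments (last $37.64); total interest $62.64.
Payments saved = 47 − 14 = 33.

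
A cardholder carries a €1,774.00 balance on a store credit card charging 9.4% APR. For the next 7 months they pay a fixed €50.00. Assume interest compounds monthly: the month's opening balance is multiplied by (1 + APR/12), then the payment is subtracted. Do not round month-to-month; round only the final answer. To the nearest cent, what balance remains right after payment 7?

€1,515.26

Monthly rate r = 9.4%/12 = 0.783333% = 0.00783333.
Each month: B ← B·(1+r) − €50.00.
Month 1: interest €13.90; balance after payment €1,737.90.
Month 2: interest €13.61; balance after payment €1,701.51.
Month 3: interest €13.33; balance after payment €1,664.84.
Month 4: interest €13.04; balance after payment €1,627.88.
Month 5: interest €12.75; balance after payment €1,590.63.
Month 6: interest €12.46; balance after payment €1,553.09.
Month 7: interest €12.17; balance after payment €1,515.26.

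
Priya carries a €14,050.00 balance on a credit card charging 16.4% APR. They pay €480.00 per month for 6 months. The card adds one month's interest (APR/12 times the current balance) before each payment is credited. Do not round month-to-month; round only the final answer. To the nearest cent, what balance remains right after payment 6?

Monthly rate r = 16.4%/12 = 1.36667% = 0.0136667.
Each month: B ← B·(1+r) − €480.00.
Month 1: interest €192.02; balance after payment €13,762.02.
Month 2: interest €188.08; balance after payment €13,470.10.
Month 3: interest €184.09; balance after payment €13,174.19.
Month 4: interest €180.05; balance after payment €12,874.24.
Month 5: interest €175.95; balance after payment €12,570.18.
Month 6: interest €171.79; balance after payment €12,261.98.

€12,261.98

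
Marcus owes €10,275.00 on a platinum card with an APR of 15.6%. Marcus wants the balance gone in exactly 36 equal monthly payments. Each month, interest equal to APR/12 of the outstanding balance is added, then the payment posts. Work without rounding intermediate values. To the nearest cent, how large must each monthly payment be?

Monthly rate r = 15.6%/12 = 1.3% = 0.013.
Level-payment amortization: P = B₀·r / (1 − (1+r)^(−n)) = 10275.00·0.013 / (1 − 1.013^(−36)).
Denominator 1 − (1+r)^(−36) = 0.371854913.
P = 133.575 / 0.371854913 ≈ 359.21.

€359.21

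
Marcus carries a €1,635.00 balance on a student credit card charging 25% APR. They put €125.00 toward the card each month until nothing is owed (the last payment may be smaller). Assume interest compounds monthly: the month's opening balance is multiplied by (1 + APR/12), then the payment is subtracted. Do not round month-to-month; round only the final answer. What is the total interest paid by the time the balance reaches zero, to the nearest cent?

Monthly rate r = 25%/12 = 2.08333% = 0.0208333.
Payoff takes n = ⌈−ln(1 − rB₀/P)/ln(1+r)⌉ = ⌈15.429⌉ = 16 payments; the last is €53.98.
Total paid = 15·€125.00 + €53.98 = €1,928.98.
Total interest = total paid − principal = €1,928.98 − €1,635.00 = €293.98.

€293.98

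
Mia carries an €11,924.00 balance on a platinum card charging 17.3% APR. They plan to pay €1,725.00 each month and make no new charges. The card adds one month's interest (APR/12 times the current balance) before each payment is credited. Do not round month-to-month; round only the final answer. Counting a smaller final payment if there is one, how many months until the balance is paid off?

8 payments

Monthly rate r = 17.3%/12 = 1.44167% = 0.0144167.
Recurrence: B ← B·(1+r) − €1,725.00.
Month 1: interest €171.90; balance after payment €10,370.90.
Month 2: interest €149.51; balance after payment €8,795.42.
Closed form: n = −ln(1 − rB₀/P)/ln(1+r) = −ln(0.90035)/ln(1.01442) ≈ 7.334, so the balance reaches zero during payment 8.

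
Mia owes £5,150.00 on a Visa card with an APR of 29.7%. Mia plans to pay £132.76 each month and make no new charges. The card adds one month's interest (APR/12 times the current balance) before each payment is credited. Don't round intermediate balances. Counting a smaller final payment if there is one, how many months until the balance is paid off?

132 months

Monthly rate r = 29.7%/12 = 2.475% = 0.02475.
Recurrence: B ← B·(1+r) − £132.76.
Month 1: interest £127.46; balance after payment £5,144.70.
Month 2: interest £127.33; balance after payment £5,139.27.
Closed form: n = −ln(1 − rB₀/P)/ln(1+r) = −ln(0.039903)/ln(1.02475) ≈ 131.758, so the balance reaches zero during payment 132.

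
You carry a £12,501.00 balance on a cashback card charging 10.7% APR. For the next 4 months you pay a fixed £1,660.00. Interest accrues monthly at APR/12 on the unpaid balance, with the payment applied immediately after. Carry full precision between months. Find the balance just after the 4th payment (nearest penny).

£6,223.53

Monthly rate r = 10.7%/12 = 0.891667% = 0.00891667.
Each month: B ← B·(1+r) − £1,660.00.
Month 1: interest £111.47; balance after payment £10,952.47.
Month 2: interest £97.66; balance after payment £9,390.13.
Month 3: interest £83.73; balance after payment £7,813.86.
Month 4: interest £69.67; balance after payment £6,223.53.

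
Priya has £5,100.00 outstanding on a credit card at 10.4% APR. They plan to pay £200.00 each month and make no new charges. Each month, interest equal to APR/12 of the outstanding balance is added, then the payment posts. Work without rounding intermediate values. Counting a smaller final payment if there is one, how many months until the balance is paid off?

Monthly rate r = 10.4%/12 = 0.866667% = 0.00866667.
Recurrence: B ← B·(1+r) − £200.00.
Month 1: interest £44.20; balance after payment £4,944.20.
Month 2: interest £42.85; balance after payment £4,787.05.
Closed form: n = −ln(1 − rB₀/P)/ln(1+r) = −ln(0.779)/ln(1.00867) ≈ 28.941, so the balance reaches zero during payment 29.

29 months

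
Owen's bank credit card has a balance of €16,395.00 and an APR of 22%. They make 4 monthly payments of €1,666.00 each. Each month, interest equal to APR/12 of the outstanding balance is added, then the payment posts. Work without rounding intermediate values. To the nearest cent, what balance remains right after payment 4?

Monthly rate r = 22%/12 = 1.83333% = 0.0183333.
Each month: B ← B·(1+r) − €1,666.00.
Month 1: interest €300.57; balance after payment €15,029.58.
Month 2: interest €275.54; balance after payment €13,639.12.
Month 3: interest €250.05; balance after payment €12,223.17.
Month 4: interest €224.09; balance after payment €10,781.26.

€10,781.26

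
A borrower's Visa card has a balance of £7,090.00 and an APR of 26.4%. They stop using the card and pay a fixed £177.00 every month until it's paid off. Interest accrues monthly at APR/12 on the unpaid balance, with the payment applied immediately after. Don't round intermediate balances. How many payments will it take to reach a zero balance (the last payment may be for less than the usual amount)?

Monthly rate r = 26.4%/12 = 2.2% = 0.022.
Recurrence: B ← B·(1+r) − £177.00.
Month 1: interest £155.98; balance after payment £7,068.98.
Month 2: interest £155.52; balance after payment £7,047.50.
Closed form: n = −ln(1 − rB₀/P)/ln(1+r) = −ln(0.11876)/ln(1.022) ≈ 97.910, so the balance reaches zero during payment 98.

98 payments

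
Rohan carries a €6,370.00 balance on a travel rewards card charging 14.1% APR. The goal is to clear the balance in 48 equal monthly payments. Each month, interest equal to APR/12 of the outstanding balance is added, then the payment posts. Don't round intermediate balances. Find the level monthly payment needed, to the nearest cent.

Monthly rate r = 14.1%/12 = 1.175% = 0.01175.
Level-payment amortization: P = B₀·r / (1 − (1+r)^(−n)) = 6370.00·0.01175 / (1 − 1.01175^(−48)).
Denominator 1 − (1+r)^(−48) = 0.429197623.
P = 74.8475 / 0.429197623 ≈ 174.39.

€174.39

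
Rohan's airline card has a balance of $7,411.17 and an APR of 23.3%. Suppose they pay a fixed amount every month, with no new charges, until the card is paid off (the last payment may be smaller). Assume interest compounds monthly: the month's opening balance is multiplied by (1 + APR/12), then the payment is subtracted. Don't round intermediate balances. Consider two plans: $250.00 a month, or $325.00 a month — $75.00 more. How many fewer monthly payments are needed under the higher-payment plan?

Monthly rate r = 23.3%/12 = 1.94167% = 0.0194167.
At $250.00/mo: n = ⌈−ln(1 − rB₀/P)/ln(1+r)⌉ = 45 payments (last $142.76); total interest = total paid − $7,411.17 = $3,731.59.
At $325.00/mo: 31 payments (last $133.59); total interest $2,472.42.
Payments saved = 45 − 31 = 14.

14 fewer payments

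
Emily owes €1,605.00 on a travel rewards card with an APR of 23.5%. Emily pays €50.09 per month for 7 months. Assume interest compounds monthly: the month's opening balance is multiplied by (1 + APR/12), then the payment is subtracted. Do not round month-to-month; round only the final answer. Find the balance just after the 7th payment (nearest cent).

Monthly rate r = 23.5%/12 = 1.95833% = 0.0195833.
Each month: B ← B·(1+r) − €50.09.
Month 1: interest €31.43; balance after payment €1,586.34.
Month 2: interest €31.07; balance after payment €1,567.32.
Month 3: interest €30.69; balance after payment €1,547.92.
Month 4: interest €30.31; balance after payment €1,528.14.
Month 5: interest €29.93; balance after payment €1,507.98.
Month 6: interest €29.53; balance after payment €1,487.42.
Month 7: interest €29.13; balance after payment €1,466.46.

€1,466.46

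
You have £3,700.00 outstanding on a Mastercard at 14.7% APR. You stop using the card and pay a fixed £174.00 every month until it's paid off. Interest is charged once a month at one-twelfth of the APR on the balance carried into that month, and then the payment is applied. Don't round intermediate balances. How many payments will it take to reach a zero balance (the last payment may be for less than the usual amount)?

25 months

Monthly rate r = 14.7%/12 = 1.225% = 0.01225.
Recurrence: B ← B·(1+r) − £174.00.
Month 1: interest £45.32; balance after payment £3,571.32.
Month 2: interest £43.75; balance after payment £3,441.07.
Closed form: n = −ln(1 − rB₀/P)/ln(1+r) = −ln(0.73951)/ln(1.01225) ≈ 24.784, so the balance reaches zero during payment 25.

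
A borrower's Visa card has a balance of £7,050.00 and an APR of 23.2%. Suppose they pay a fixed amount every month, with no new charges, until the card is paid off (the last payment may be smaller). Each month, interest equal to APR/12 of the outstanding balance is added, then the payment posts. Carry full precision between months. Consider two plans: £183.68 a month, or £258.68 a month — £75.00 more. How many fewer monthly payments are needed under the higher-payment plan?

Monthly rate r = 23.2%/12 = 1.93333% = 0.0193333.
At £183.68/mo: n = ⌈−ln(1 − rB₀/P)/ln(1+r)⌉ = 71 payments (last £140.15); total interest = total paid − £7,050.00 = £5,947.75.
At £258.68/mo: 40 payments (last £22.58); total interest £3,061.10.
Payments saved = 71 − 40 = 31.

31 fewer payments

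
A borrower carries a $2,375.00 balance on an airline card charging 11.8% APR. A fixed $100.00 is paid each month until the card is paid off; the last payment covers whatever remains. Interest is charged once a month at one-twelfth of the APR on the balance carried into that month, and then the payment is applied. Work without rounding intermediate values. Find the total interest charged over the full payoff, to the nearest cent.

Monthly rate r = 11.8%/12 = 0.983333% = 0.00983333.
Payoff takes n = ⌈−ln(1 − rB₀/P)/ln(1+r)⌉ = ⌈27.181⌉ = 28 payments; the last is $18.18.
Total paid = 27·$100.00 + $18.18 = $2,718.18.
Total interest = total paid − principal = $2,718.18 − $2,375.00 = $343.18.

$343.18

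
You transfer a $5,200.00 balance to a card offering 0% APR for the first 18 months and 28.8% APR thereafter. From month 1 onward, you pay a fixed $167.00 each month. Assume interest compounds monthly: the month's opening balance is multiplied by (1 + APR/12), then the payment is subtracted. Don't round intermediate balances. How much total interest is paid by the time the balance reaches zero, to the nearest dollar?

$473

Promo months 1–18 at r₀ = 0%/12 = 0; months 19+ at r₁ = 28.8%/12 = 0.024.
After month 18 (no interest yet): B = $5,200.00 − 18·$167.00 = $2,194.00.
Then at r₁ with $167.00/mo: n₂ = −ln(1 − r₁·B/P)/ln(1+r₁) ≈ 15.97 → 16 more payments.
Total paid = 33·$167.00 + $162.25 = $5,673.25; interest = $5,673.25 − $5,200.00 = $473.25.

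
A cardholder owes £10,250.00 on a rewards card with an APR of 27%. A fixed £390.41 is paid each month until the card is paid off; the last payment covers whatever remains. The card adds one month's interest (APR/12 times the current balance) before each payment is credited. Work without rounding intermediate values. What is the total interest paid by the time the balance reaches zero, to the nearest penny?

£5,425.63

Monthly rate r = 27%/12 = 2.25% = 0.0225.
Payoff takes n = ⌈−ln(1 − rB₀/P)/ln(1+r)⌉ = ⌈40.150⌉ = 41 payments; the last is £59.23.
Total paid = 40·£390.41 + £59.23 = £15,675.63.
Total interest = total paid − principal = £15,675.63 − £10,250.00 = £5,425.63.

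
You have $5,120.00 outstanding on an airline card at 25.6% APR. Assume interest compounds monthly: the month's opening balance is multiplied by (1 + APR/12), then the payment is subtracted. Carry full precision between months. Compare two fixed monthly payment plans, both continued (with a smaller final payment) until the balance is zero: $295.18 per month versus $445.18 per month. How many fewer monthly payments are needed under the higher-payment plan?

8 fewer payments

Monthly rate r = 25.6%/12 = 2.13333% = 0.0213333.
At $295.18/mo: n = ⌈−ln(1 − rB₀/P)/ln(1+r)⌉ = 22 payments (last $263.21); total interest = total paid − $5,120.00 = $1,341.99.
At $445.18/mo: 14 payments (last $150.57); total interest $817.91.
Payments saved = 22 − 14 = 8.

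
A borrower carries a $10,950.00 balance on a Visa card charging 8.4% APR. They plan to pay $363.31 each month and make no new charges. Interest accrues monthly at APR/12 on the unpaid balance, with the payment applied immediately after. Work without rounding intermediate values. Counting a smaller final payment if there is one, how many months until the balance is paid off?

Monthly rate r = 8.4%/12 = 0.7% = 0.007.
Recurrence: B ← B·(1+r) − $363.31.
Month 1: interest $76.65; balance after payment $10,663.34.
Month 2: interest $74.64; balance after payment $10,374.67.
Closed form: n = −ln(1 − rB₀/P)/ln(1+r) = −ln(0.78902)/ln(1.007) ≈ 33.970, so the balance reaches zero during payment 34.

34 payments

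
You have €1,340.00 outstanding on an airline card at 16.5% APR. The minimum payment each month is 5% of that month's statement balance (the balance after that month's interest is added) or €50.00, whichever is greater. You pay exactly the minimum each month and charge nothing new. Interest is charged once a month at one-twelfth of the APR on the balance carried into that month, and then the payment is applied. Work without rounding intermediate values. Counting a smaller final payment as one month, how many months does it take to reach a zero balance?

32 months

Monthly rate r = 16.5%/12 = 1.375% = 0.01375.
While 5% of the post-interest balance exceeds €50.00, each month B ← (B·(1+r))·(1 − 0.05), i.e. B shrinks by the factor (1+r)·0.95 = 0.96306.
This holds for months 1–9. Entering month 10 the balance is €954.98; 5% of the post-interest balance is now below €50.00, so the flat €50.00 minimum applies from here.
From month 10 a fixed €50.00 at rate r clears €954.98 in 23 more payments. Total: 9 + 23 = 32 months.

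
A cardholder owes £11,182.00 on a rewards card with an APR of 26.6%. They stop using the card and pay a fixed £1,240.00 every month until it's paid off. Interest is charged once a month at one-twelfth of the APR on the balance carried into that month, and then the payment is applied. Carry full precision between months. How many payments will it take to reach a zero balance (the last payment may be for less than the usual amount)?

Monthly rate r = 26.6%/12 = 2.21667% = 0.0221667.
Recurrence: B ← B·(1+r) − £1,240.00.
Month 1: interest £247.87; balance after payment £10,189.87.
Month 2: interest £225.88; balance after payment £9,175.74.
Closed form: n = −ln(1 − rB₀/P)/ln(1+r) = −ln(0.80011)/ln(1.02217) ≈ 10.172, so the balance reaches zero during payment 11.

11 payments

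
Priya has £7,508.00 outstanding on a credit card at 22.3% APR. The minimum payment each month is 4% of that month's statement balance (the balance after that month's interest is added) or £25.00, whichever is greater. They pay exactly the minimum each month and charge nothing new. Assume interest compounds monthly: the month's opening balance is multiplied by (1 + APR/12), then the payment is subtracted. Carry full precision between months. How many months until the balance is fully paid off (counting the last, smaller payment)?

Monthly rate r = 22.3%/12 = 1.85833% = 0.0185833.
While 4% of the post-interest balance exceeds £25.00, each month B ← (B·(1+r))·(1 − 0.04), i.e. B shrinks by the factor (1+r)·0.96 = 0.97784.
This holds for months 1–112. Entering month 113 the balance is £610.26; 4% of the post-interest balance is now below £25.00, so the flat £25.00 minimum applies from here.
From month 113 a fixed £25.00 at rate r clears £610.26 in 33 more payments. Total: 112 + 33 = 145 months.

145 months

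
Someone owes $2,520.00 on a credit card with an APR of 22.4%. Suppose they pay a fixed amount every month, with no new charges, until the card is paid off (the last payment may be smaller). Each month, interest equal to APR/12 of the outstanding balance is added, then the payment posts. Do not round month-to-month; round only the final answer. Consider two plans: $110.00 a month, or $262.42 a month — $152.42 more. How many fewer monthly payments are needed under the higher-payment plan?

Monthly rate r = 22.4%/12 = 1.86667% = 0.0186667.
At $110.00/mo: n = ⌈−ln(1 − rB₀/P)/ln(1+r)⌉ = 31 payments (last $18.84); total interest = total paid − $2,520.00 = $798.84.
At $262.42/mo: 11 payments (last $179.26); total interest $283.46.
Payments saved = 31 − 11 = 20.

20 fewer payments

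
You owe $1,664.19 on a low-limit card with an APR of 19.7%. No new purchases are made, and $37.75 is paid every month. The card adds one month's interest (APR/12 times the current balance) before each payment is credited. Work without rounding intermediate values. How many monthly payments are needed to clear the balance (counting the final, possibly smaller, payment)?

79 months

Monthly rate r = 19.7%/12 = 1.64167% = 0.0164167.
Recurrence: B ← B·(1+r) − $37.75.
Month 1: interest $27.32; balance after payment $1,653.76.
Month 2: interest $27.15; balance after payment $1,643.16.
Closed form: n = −ln(1 − rB₀/P)/ln(1+r) = −ln(0.27628)/ln(1.01642) ≈ 78.997, so the balance reaches zero during payment 79.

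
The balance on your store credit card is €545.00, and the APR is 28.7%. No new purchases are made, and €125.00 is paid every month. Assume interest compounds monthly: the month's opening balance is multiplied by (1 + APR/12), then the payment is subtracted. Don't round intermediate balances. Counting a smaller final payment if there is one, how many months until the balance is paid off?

Monthly rate r = 28.7%/12 = 2.39167% = 0.0239167.
Recurrence: B ← B·(1+r) − €125.00.
Month 1: interest €13.03; balance after payment €433.03.
Month 2: interest €10.36; balance after payment €318.39.
Month 3: interest €7.61; balance after payment €201.01.
Month 4: interest €4.81; balance after payment €80.81.
Month 5: interest €1.93; balance after payment €0.00.

5 payments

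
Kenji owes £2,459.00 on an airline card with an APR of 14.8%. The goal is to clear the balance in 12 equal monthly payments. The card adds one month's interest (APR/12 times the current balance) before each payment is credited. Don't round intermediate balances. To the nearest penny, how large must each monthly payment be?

Monthly rate r = 14.8%/12 = 1.23333% = 0.0123333.
Level-payment amortization: P = B₀·r / (1 − (1+r)^(−n)) = 2459.00·0.0123333 / (1 − 1.01233^(−12)).
Denominator 1 − (1+r)^(−12) = 0.136787832.
P = 30.3277 / 0.136787832 ≈ 221.71.

£221.71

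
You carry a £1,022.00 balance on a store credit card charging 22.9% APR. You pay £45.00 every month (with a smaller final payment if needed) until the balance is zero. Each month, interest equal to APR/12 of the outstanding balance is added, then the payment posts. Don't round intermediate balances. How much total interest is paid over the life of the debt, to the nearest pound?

£330

Monthly rate r = 22.9%/12 = 1.90833% = 0.0190833.
Payoff takes n = ⌈−ln(1 − rB₀/P)/ln(1+r)⌉ = ⌈30.053⌉ = 31 payments; the last is £2.41.
Total paid = 30·£45.00 + £2.41 = £1,352.41.
Total interest = total paid − principal = £1,352.41 − £1,022.00 = £330.41.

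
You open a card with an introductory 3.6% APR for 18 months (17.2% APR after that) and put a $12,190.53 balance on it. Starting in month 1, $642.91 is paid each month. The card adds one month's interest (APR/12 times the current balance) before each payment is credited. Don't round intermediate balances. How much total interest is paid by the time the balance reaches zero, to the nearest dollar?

$395

Promo months 1–18 at r₀ = 3.6%/12 = 0.003; months 19+ at r₁ = 17.2%/12 = 0.0143333.
After month 18: iterate B ← B·(1+r₀) − $642.91 for 18 months → $993.63.
Then at r₁ with $642.91/mo: n₂ = −ln(1 − r₁·B/P)/ln(1+r₁) ≈ 1.57 → 2 more payments.
Total paid = 19·$642.91 + $370.19 = $12,585.48; interest = $12,585.48 − $12,190.53 = $394.95.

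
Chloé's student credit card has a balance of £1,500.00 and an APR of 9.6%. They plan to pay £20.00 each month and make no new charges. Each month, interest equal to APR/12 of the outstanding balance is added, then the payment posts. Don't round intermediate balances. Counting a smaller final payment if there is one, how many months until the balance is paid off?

115 months

Monthly rate r = 9.6%/12 = 0.8% = 0.008.
Recurrence: B ← B·(1+r) − £20.00.
Month 1: interest £12.00; balance after payment £1,492.00.
Month 2: interest £11.94; balance after payment £1,483.94.
Closed form: n = −ln(1 − rB₀/P)/ln(1+r) = −ln(0.4)/ln(1.008) ≈ 114.994, so the balance reaches zero during payment 115.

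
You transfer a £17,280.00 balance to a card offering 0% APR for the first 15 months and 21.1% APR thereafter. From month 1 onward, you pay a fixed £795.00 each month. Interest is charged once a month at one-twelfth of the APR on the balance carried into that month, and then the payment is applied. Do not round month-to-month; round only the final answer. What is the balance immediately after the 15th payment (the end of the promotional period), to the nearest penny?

Promo months 1–15 at r₀ = 0%/12 = 0; months 16+ at r₁ = 21.1%/12 = 0.0175833.
After month 15 (no interest yet): B = £17,280.00 − 15·£795.00 = £5,355.00.

£5,355.00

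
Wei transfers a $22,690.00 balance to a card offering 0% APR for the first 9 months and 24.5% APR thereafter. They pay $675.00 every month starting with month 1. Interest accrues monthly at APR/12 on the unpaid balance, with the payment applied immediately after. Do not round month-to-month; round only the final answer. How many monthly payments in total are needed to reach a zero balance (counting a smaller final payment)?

Promo months 1–9 at r₀ = 0%/12 = 0; months 10+ at r₁ = 24.5%/12 = 0.0204167.
After month 9 (no interest yet): B = $22,690.00 − 9·$675.00 = $16,615.00.
Then at r₁ with $675.00/mo: n₂ = −ln(1 − r₁·B/P)/ln(1+r₁) ≈ 34.55 → 35 more payments.

44 payments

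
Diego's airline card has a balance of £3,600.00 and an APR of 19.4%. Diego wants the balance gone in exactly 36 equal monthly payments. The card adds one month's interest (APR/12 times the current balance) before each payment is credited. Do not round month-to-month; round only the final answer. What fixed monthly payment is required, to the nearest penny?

£132.69

Monthly rate r = 19.4%/12 = 1.61667% = 0.0161667.
Level-payment amortization: P = B₀·r / (1 − (1+r)^(−n)) = 3600.00·0.0161667 / (1 − 1.01617^(−36)).
Denominator 1 − (1+r)^(−36) = 0.438613463.
P = 58.2 / 0.438613463 ≈ 132.69.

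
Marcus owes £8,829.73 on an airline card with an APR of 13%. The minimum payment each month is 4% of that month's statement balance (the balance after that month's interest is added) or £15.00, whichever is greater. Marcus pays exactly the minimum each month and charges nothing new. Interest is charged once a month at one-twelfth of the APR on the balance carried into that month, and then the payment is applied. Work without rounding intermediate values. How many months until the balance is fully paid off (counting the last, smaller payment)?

135 months

Monthly rate r = 13%/12 = 1.08333% = 0.0108333.
While 4% of the post-interest balance exceeds £15.00, each month B ← (B·(1+r))·(1 − 0.04), i.e. B shrinks by the factor (1+r)·0.96 = 0.9704.
This holds for months 1–106. Entering month 107 the balance is £365.37; 4% of the post-interest balance is now below £15.00, so the flat £15.00 minimum applies from here.
From month 107 a fixed £15.00 at rate r clears £365.37 in 29 more payments. Total: 106 + 29 = 135 months.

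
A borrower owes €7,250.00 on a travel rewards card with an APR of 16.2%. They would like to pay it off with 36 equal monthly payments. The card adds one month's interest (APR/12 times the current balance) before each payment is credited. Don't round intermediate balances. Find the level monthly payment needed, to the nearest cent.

€255.60

Monthly rate r = 16.2%/12 = 1.35% = 0.0135.
Level-payment amortization: P = B₀·r / (1 − (1+r)^(−n)) = 7250.00·0.0135 / (1 − 1.0135^(−36)).
Denominator 1 − (1+r)^(−36) = 0.38291514.
P = 97.875 / 0.38291514 ≈ 255.60.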